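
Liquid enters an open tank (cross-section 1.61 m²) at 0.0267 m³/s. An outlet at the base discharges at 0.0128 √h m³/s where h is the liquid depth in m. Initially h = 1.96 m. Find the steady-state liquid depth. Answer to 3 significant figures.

Volume balance on the tank: A dh/dt = Q_in − 0.0128 √h. At steady state dh/dt = 0:
Q_in = 0.0128 √h_ss ⇒ √h_ss = 0.0267/0.0128 = 2.0859.
h_ss = 2.0859² = 4.3511 m. (Since h₀ = 1.96 m < h_ss, the level will rise toward this value.)

4.35 m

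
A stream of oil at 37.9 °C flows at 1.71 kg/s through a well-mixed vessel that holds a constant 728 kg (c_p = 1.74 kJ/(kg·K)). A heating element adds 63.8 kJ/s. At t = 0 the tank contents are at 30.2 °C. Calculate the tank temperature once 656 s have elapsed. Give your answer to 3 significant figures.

Heat balance on the well-mixed liquid: M c_p dT/dt = ṁ c_p (T_in − T) + 63.8.
τ = M/ṁ = 425.73 s; T_ss = T_in + Q̇/(ṁ c_p) = 37.9 + 63.8/(1.71·1.74) = 59.342 °C.
This is linear first-order; T(t) = T_ss + (T₀ − T_ss) e^(−t/τ).
T(656) = 59.342 + (-29.142)·e^(−656/425.73) = 59.342 + (-29.142)·0.21419 = 53.100 °C.

53.1 °C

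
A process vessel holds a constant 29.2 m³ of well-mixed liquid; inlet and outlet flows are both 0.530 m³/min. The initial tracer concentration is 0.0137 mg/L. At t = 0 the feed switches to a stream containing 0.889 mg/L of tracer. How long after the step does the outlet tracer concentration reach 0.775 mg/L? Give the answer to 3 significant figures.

Transient balance on the dissolved component: V dC/dt = Q(C_in − C), so τ = V/Q = 55.094 min.
C(t) = C_in + (C₀ − C_in) e^(−t/τ). Set C = 0.775 and solve for t:
e^(−t/τ) = (C − C_in)/(C₀ − C_in) = (0.775 − 0.889)/(0.0137 − 0.889) = 0.13024
t = −τ ln(…) = 55.094 × 2.0384 = 112.30 min.

112 min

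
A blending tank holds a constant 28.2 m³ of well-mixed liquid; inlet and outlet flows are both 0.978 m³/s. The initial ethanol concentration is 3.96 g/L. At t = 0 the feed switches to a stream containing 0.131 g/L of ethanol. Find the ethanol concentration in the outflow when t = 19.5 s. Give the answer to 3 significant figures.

2.08 g/L

Transient balance on the dissolved component: V dC/dt = Q(C_in − C).
Rewrite as dC/dt + C/τ = C_in/τ, τ = V/Q = 28.834 s.
Solution: C(t) = C_in + (C₀ − C_in) e^(−t/τ).
C(19.5) = 0.131 + (3.96 − 0.131)·e^(−19.5/28.834) = 0.131 + (3.8290)·0.50851 = 2.0781 g/L.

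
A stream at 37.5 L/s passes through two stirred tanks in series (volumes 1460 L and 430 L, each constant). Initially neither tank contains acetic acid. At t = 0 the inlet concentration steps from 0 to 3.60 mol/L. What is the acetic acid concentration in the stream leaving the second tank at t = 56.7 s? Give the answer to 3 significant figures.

Species balance on tank i: dCᵢ/dt = (Cᵢ₋₁ − Cᵢ)/τᵢ with τᵢ = Vᵢ/Q.
τ₁ = 1460/37.5 = 38.933 s; τ₂ = 430/37.5 = 11.467 s.
Solving the cascade with C₁(0)=C₂(0)=0 gives C₂(t) = C_in[1 − (τ₁ e^(−t/τ₁) − τ₂ e^(−t/τ₂))/(τ₁ − τ₂)].
At t = 56.7: e^(−t/τ₁) = 0.23309, e^(−t/τ₂) = 0.0071206.
C₂ = 3.60·[1 − (38.933·0.23309 − 11.467·0.0071206)/(27.467)] = 3.60·0.67257 = 2.4213 mol/L.

2.42 mol/L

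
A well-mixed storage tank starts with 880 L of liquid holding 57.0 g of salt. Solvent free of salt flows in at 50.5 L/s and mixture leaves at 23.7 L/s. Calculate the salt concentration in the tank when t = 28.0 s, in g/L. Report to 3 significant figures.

0.0203 g/L

Total volume: dV/dt = Q_in − Q_out = 26.800 L/s, so V(t) = 880 + 26.800 t and V(28.0) = 1630.4 L.
Species balance (pure solvent in): dm/dt = −Q_out · m/V(t).
dm/m = −Q_out dt/(V₀ + 26.800 t); integrating gives ln(m/m₀) = −(Q_out/(Q_in−Q_out)) ln(V/V₀).
m = m₀ (V₀/V)^(Q_out/(Q_in−Q_out)) = 57.0 × (880/1630.4)^(0.88433) = 33.040 g.
C = m/V = 33.040/1630.4 = 0.020265 g/L.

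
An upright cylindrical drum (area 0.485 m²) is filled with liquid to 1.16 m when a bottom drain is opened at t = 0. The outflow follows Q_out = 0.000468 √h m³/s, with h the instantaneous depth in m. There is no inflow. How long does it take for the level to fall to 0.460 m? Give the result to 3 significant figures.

827 s

A dh/dt = −Q_out = −0.000468 √h.
Separate and integrate: 2(√h − √h₀) = −(0.000468/A) t.
t = 2A(√h₀ − √h)/0.000468 = 2·0.485·(√1.16 − √0.460)/0.000468
  = 0.97000 × (1.0770 − 0.67823) / 0.000468 = 826.57 s.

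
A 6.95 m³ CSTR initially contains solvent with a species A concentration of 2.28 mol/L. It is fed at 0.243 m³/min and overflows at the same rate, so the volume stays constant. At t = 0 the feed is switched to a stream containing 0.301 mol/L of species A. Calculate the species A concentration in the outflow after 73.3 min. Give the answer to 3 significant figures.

0.454 mol/L

Unsteady species balance (constant V, well mixed): V dC/dt = Q(C_in − C).
Rewrite as dC/dt + C/τ = C_in/τ, τ = V/Q = 28.601 min.
C approaches C_in exponentially: C(t) = C_in + (C₀ − C_in) e^(−t/τ).
C(73.3) = 0.301 + (2.28 − 0.301)·e^(−73.3/28.601) = 0.301 + (1.9790)·0.077084 = 0.45355 mol/L.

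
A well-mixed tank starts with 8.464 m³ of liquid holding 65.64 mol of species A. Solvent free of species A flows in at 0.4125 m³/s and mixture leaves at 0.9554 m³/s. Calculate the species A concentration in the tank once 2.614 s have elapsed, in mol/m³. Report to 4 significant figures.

6.746 mol/m³

Let m(t) be the amount of species A. Volume: V(t) = V₀ + (Q_in − Q_out) t = 8.464 − 0.542900 t; V(2.614) = 7.04486 m³.
Species balance (pure solvent in): dm/dt = −Q_out · m/V(t).
Separate: dm/m = −Q_out dt/V(t) ⇒ ln(m/m₀) = −(Q_out/(Q_in−Q_out)) ln(V/V₀).
m = m₀ (V₀/V)^(Q_out/(Q_in−Q_out)) = 65.64 × (8.464/7.04486)^(-1.75981) = 47.5232 mol.
C = m/V = 47.5232/7.04486 = 6.74580 mol/m³.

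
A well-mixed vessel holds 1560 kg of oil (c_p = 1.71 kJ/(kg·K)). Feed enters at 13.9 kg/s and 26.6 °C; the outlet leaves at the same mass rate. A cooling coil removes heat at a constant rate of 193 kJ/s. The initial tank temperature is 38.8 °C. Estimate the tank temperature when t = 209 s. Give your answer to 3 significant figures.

M c_p dT/dt = ṁ c_p (T_in − T) − Q̇.
τ = M/ṁ = 112.23 s; T_ss = T_in − Q̇/(ṁ c_p) = 26.6 − 193/(13.9·1.71) = 18.480 °C.
Integrating: T(t) = T_ss + (T₀ − T_ss) e^(−t/τ).
T(209) = 18.480 + (20.320)·e^(−209/112.23) = 18.480 + (20.320)·0.15532 = 21.636 °C.

21.6 °C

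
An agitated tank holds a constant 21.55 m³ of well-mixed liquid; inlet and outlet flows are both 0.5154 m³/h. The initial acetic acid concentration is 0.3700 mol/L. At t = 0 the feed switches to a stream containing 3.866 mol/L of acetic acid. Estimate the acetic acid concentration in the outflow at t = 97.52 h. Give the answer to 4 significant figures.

Species balance on the tank: V dC/dt = Q(C_in − C).
Rewrite as dC/dt + C/τ = C_in/τ, τ = V/Q = 41.8122 h.
This is linear first-order; C(t) = C_in + (C₀ − C_in) e^(−t/τ).
C(97.52) = 3.866 + (0.3700 − 3.866)·e^(−97.52/41.8122) = 3.866 + (-3.49600)·0.0970689 = 3.52665 mol/L.

3.527 mol/L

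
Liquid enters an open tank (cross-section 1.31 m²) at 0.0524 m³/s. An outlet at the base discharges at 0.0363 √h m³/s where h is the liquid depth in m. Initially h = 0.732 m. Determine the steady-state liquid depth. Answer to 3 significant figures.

2.08 m

Unsteady balance on liquid volume: A dh/dt = Q_in − 0.0363 √h. At steady state dh/dt = 0:
Q_in = 0.0363 √h_ss ⇒ √h_ss = 0.0524/0.0363 = 1.4435.
h_ss = 1.4435² = 2.0838 m. (Since h₀ = 0.732 m < h_ss, the level will rise toward this value.)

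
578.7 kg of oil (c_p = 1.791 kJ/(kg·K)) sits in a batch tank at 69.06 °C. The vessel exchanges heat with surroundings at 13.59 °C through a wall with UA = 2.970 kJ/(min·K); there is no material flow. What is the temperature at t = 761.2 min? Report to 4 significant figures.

19.85 °C

M c_p dT/dt = −UA(T − T_amb).
dT/dt = (T_ss − T)/τ with T_ss = T_amb = 13.5900 °C, τ = M c_p/UA = 578.7·1.791/2.970 = 348.974 min.
This is linear first-order; T(t) = T_ss + (T₀ − T_ss) e^(−t/τ).
T(761.2) = 13.5900 + (55.4700)·0.112900 = 19.8526 °C.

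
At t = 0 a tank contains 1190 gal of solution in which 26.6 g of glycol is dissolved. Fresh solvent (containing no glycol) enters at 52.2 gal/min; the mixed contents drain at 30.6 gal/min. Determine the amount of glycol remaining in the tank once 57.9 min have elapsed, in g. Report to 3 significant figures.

9.61 g

Total volume: dV/dt = Q_in − Q_out = 21.600 gal/min, so V(t) = 1190 + 21.600 t and V(57.9) = 2440.6 gal.
Species balance (pure solvent in): dm/dt = −Q_out · m/V(t).
Separate: dm/m = −Q_out dt/V(t) ⇒ ln(m/m₀) = −(Q_out/(Q_in−Q_out)) ln(V/V₀).
m = m₀ (V₀/V)^(Q_out/(Q_in−Q_out)) = 26.6 × (1190/2440.6)^(1.4167) = 9.6149 g.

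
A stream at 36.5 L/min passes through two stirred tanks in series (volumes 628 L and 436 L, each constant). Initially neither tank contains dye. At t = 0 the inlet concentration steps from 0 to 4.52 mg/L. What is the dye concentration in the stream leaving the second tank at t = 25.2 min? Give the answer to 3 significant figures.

2.35 mg/L

Species balance on tank i: dCᵢ/dt = (Cᵢ₋₁ − Cᵢ)/τᵢ with τᵢ = Vᵢ/Q.
τ₁ = 628/36.5 = 17.205 min; τ₂ = 436/36.5 = 11.945 min.
Tank 1: C₁ = C_in(1 − e^(−t/τ₁)). Tank 2 (τ₁ ≠ τ₂): C₂ = C_in[1 − (τ₁ e^(−t/τ₁) − τ₂ e^(−t/τ₂))/(τ₁ − τ₂)].
At t = 25.2: e^(−t/τ₁) = 0.23116, e^(−t/τ₂) = 0.12128.
C₂ = 4.52·[1 − (17.205·0.23116 − 11.945·0.12128)/(5.2603)] = 4.52·0.51933 = 2.3474 mg/L.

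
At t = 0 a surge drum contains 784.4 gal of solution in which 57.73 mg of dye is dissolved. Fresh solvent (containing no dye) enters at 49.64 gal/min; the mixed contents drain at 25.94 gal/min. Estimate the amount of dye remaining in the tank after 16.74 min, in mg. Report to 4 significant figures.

36.88 mg

Let m(t) be the amount of dye. Volume: V(t) = V₀ + (Q_in − Q_out) t = 784.4 + 23.7000 t; V(16.74) = 1181.14 gal.
Species balance (pure solvent in): dm/dt = −Q_out · m/V(t).
Separate: dm/m = −Q_out dt/V(t) ⇒ ln(m/m₀) = −(Q_out/(Q_in−Q_out)) ln(V/V₀).
m = m₀ (V₀/V)^(Q_out/(Q_in−Q_out)) = 57.73 × (784.4/1181.14)^(1.09451) = 36.8839 mg.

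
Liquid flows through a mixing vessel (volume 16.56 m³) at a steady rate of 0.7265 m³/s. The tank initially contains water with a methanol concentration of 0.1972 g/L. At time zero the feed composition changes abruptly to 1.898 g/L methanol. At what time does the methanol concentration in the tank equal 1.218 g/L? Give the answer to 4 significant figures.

Species balance: V dC/dt = Q(C_in − C) ⇒ τ = V/Q = 22.7942 s.
C(t) = C_in + (C₀ − C_in) e^(−t/τ). Set C = 1.218 and solve for t:
e^(−t/τ) = (C − C_in)/(C₀ − C_in) = (1.218 − 1.898)/(0.1972 − 1.898) = 0.399812
t = −τ ln(…) = 22.7942 × 0.916761 = 20.8969 s.

20.90 s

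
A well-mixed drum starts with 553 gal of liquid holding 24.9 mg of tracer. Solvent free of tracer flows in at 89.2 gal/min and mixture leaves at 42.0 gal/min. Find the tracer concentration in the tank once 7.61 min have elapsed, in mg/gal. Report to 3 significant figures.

0.0175 mg/gal

Let m(t) be the amount of tracer. Volume: V(t) = V₀ + (Q_in − Q_out) t = 553 + 47.200 t; V(7.61) = 912.19 gal.
Species balance (pure solvent in): dm/dt = −Q_out · m/V(t).
dm/m = −Q_out dt/(V₀ + 47.200 t); integrating gives ln(m/m₀) = −(Q_out/(Q_in−Q_out)) ln(V/V₀).
m = m₀ (V₀/V)^(Q_out/(Q_in−Q_out)) = 24.9 × (553/912.19)^(0.88983) = 15.951 mg.
C = m/V = 15.951/912.19 = 0.017486 mg/gal.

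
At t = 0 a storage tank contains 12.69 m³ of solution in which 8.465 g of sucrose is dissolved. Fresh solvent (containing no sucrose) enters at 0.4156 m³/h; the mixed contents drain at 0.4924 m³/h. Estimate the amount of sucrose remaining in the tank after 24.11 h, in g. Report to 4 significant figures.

3.079 g

Let m(t) be the amount of sucrose. Volume: V(t) = V₀ + (Q_in − Q_out) t = 12.69 − 0.0768000 t; V(24.11) = 10.8384 m³.
Species balance (pure solvent in): dm/dt = −Q_out · m/V(t).
Separate: dm/m = −Q_out dt/V(t) ⇒ ln(m/m₀) = −(Q_out/(Q_in−Q_out)) ln(V/V₀).
m = m₀ (V₀/V)^(Q_out/(Q_in−Q_out)) = 8.465 × (12.69/10.8384)^(-6.41146) = 3.07930 g.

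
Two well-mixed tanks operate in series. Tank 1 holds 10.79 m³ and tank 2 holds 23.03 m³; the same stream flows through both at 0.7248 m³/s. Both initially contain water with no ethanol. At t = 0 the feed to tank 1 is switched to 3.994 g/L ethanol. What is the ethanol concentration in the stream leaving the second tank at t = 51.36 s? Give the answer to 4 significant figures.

2.613 g/L

Each tank obeys Vᵢ dCᵢ/dt = Q(Cᵢ₋₁ − Cᵢ), so τᵢ = Vᵢ/Q.
τ₁ = 10.79/0.7248 = 14.8869 s; τ₂ = 23.03/0.7248 = 31.7743 s.
Tank 1: C₁ = C_in(1 − e^(−t/τ₁)). Tank 2 (τ₁ ≠ τ₂): C₂ = C_in[1 − (τ₁ e^(−t/τ₁) − τ₂ e^(−t/τ₂))/(τ₁ − τ₂)].
At t = 51.36: e^(−t/τ₁) = 0.0317450, e^(−t/τ₂) = 0.198612.
C₂ = 3.994·[1 − (14.8869·0.0317450 − 31.7743·0.198612)/(-16.8874)] = 3.994·0.654289 = 2.61323 g/L.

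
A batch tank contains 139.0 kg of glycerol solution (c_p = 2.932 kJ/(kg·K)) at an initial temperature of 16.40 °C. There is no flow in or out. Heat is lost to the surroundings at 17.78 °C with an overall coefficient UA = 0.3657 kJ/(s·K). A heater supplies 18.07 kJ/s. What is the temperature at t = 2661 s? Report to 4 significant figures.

62.53 °C

Lumped-capacitance energy balance: M c_p dT/dt = UA(T_amb − T) + Q̇.
dT/dt = (T_ss − T)/τ with T_ss = T_amb + Q̇/UA = 17.78 + 18.07/0.3657 = 67.1921 °C, τ = M c_p/UA = 139.0·2.932/0.3657 = 1114.43 s.
T approaches T_ss exponentially: T(t) = T_ss + (T₀ − T_ss) e^(−t/τ).
T(2661) = 67.1921 + (-50.7921)·0.0918350 = 62.5276 °C.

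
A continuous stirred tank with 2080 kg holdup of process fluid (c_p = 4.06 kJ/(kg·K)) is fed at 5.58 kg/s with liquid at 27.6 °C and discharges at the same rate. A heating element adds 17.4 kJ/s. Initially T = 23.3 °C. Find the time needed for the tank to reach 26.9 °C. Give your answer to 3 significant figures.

M c_p dT/dt = ṁ c_p (T_in − T) + Q̇.
τ = M/ṁ = 372.76 s; T_ss = T_in + Q̇/(ṁ c_p) = 28.368 °C.
T(t) = T_ss + (T₀ − T_ss) e^(−t/τ). Set T = 26.9:
e^(−t/τ) = (26.9 − 28.368)/(23.3 − 28.368) = 0.28967
t = −372.76 · ln(0.28967) = 461.86 s.

462 s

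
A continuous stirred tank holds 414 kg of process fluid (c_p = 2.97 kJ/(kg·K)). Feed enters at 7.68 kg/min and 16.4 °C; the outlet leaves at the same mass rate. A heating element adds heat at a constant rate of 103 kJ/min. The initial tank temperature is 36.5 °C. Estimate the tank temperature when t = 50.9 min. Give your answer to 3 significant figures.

First-law balance (no shaft work): M c_p dT/dt = ṁ c_p (T_in − T) + 103.
Rearrange: dT/dt = (T_ss − T)/τ with τ = M/ṁ = 53.906 min and T_ss = T_in + Q̇/(ṁ c_p) = 20.916 °C.
Integrating: T(t) = T_ss + (T₀ − T_ss) e^(−t/τ).
T(50.9) = 20.916 + (15.584)·e^(−50.9/53.906) = 20.916 + (15.584)·0.38898 = 26.978 °C.

27.0 °C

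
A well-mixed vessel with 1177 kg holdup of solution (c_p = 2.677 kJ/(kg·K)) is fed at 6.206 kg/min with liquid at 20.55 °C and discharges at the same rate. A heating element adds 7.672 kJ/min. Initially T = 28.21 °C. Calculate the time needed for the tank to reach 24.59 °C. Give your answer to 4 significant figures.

M c_p dT/dt = ṁ c_p (T_in − T) + Q̇.
τ = M/ṁ = 189.655 min; T_ss = T_in + Q̇/(ṁ c_p) = 21.0118 °C.
T(t) = T_ss + (T₀ − T_ss) e^(−t/τ). Set T = 24.59:
e^(−t/τ) = (24.59 − 21.0118)/(28.21 − 21.0118) = 0.497097
t = −189.655 · ln(0.497097) = 132.563 min.

132.6 min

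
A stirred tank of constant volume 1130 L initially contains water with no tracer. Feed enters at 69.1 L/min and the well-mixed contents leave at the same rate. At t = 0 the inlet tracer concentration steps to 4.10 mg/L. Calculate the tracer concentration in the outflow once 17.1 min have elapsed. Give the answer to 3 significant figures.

2.66 mg/L

Transient balance on the dissolved component: V dC/dt = Q(C_in − C).
Rewrite as dC/dt + C/τ = C_in/τ, τ = V/Q = 16.353 min.
Solution: C(t) = C_in + (C₀ − C_in) e^(−t/τ).
C(17.1) = 4.10 + (0 − 4.10)·e^(−17.1/16.353) = 4.10 + (-4.1000)·0.35146 = 2.6590 mg/L.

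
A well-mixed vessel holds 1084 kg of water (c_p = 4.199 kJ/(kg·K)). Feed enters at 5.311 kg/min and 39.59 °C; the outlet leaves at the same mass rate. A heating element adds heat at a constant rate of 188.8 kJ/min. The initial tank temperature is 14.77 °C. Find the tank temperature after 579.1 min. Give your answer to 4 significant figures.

M c_p dT/dt = ṁ c_p (T_in − T) + Q̇.
Rearrange: dT/dt = (T_ss − T)/τ with τ = M/ṁ = 204.105 min and T_ss = T_in + Q̇/(ṁ c_p) = 48.0560 °C.
T approaches T_ss exponentially: T(t) = T_ss + (T₀ − T_ss) e^(−t/τ).
T(579.1) = 48.0560 + (-33.2860)·e^(−579.1/204.105) = 48.0560 + (-33.2860)·0.0585854 = 46.1060 °C.

46.11 °C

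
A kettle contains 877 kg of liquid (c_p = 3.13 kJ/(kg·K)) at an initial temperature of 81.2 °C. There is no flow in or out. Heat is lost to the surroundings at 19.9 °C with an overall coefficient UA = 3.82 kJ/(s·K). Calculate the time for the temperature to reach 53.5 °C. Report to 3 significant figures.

432 s

M c_p dT/dt = −UA(T − T_amb).
τ = M c_p/UA = 718.59 s; T_ss = T_amb = 19.900 °C.
T(t) = T_ss + (T₀ − T_ss)e^(−t/τ); set T = 53.5:
t = −τ ln[(T − T_ss)/(T₀ − T_ss)] = −718.59 · ln(0.54812) = 432.05 s.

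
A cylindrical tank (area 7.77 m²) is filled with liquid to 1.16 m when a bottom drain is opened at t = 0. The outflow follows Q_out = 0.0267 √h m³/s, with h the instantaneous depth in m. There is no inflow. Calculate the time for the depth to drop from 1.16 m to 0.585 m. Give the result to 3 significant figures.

182 s

A dh/dt = −Q_out = −0.0267 √h.
∫ h^(−1/2) dh = −(0.0267/A) ∫ dt, giving 2√h = 2√h₀ − (0.0267/A) t.
t = 2A(√h₀ − √h)/0.0267 = 2·7.77·(√1.16 − √0.585)/0.0267
  = 15.540 × (1.0770 − 0.76485) / 0.0267 = 181.70 s.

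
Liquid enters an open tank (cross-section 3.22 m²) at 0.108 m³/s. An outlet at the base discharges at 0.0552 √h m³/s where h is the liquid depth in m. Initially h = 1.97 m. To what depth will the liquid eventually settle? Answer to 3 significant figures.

3.83 m

Level balance: A dh/dt = 0.108 − 0.0552 √h. Setting dh/dt = 0:
Q_in = 0.0552 √h_ss ⇒ √h_ss = 0.108/0.0552 = 1.9565.
h_ss = 1.9565² = 3.8280 m. (Since h₀ = 1.97 m < h_ss, the level will rise toward this value.)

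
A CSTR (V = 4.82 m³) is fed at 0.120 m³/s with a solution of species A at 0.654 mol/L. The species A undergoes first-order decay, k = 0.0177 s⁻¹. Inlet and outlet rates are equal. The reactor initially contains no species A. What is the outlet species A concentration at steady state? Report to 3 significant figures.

0.382 mol/L

V dC/dt = Q(C_in − C) − k V C.
At steady state: 0 = Q C_in − (Q + kV) C_ss, so C_ss = Q C_in/(Q + kV).
C_ss = 0.120·0.654/(0.120 + 0.0177·4.82) = 0.078480/0.20531 = 0.38224 mol/L.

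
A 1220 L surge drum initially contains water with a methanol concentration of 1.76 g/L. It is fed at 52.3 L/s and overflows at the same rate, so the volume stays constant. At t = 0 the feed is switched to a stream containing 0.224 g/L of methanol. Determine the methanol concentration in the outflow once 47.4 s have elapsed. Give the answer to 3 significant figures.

0.425 g/L

Mass balance on the solute (V constant): V dC/dt = Q(C_in − C).
Time constant τ = V/Q = 1220/52.3 = 23.327 s.
Solution: C(t) = C_in + (C₀ − C_in) e^(−t/τ).
C(47.4) = 0.224 + (1.76 − 0.224)·e^(−47.4/23.327) = 0.224 + (1.5360)·0.13108 = 0.42533 g/L.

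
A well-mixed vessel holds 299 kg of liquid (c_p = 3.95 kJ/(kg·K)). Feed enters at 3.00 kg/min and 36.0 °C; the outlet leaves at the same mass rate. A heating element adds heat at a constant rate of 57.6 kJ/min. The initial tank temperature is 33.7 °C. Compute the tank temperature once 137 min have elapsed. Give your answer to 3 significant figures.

First-law balance (no shaft work): M c_p dT/dt = ṁ c_p (T_in − T) + 57.6.
Rearrange: dT/dt = (T_ss − T)/τ with τ = M/ṁ = 99.667 min and T_ss = T_in + Q̇/(ṁ c_p) = 40.861 °C.
Solution: T(t) = T_ss + (T₀ − T_ss) e^(−t/τ).
T(137) = 40.861 + (-7.1608)·e^(−137/99.667) = 40.861 + (-7.1608)·0.25295 = 39.049 °C.

39.0 °C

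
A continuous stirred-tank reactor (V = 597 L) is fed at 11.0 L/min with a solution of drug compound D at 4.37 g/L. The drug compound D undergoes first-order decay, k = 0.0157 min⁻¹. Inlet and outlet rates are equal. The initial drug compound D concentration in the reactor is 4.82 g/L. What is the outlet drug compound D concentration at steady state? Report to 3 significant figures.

V dC/dt = Q(C_in − C) − k V C.
Steady state (dC/dt = 0): C_ss = Q C_in/(Q + kV) = C_in/(1 + kV/Q).
C_ss = 11.0·4.37/(11.0 + 0.0157·597) = 48.070/20.373 = 2.3595 g/L.

2.36 g/L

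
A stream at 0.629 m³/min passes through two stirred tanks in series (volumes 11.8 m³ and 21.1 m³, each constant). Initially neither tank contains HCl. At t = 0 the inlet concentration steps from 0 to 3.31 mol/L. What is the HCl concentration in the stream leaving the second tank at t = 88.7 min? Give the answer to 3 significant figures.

2.81 mol/L

Species balance on tank i: dCᵢ/dt = (Cᵢ₋₁ − Cᵢ)/τᵢ with τᵢ = Vᵢ/Q.
τ₁ = 11.8/0.629 = 18.760 min; τ₂ = 21.1/0.629 = 33.545 min.
Tank 1: C₁ = C_in(1 − e^(−t/τ₁)). Tank 2 (τ₁ ≠ τ₂): C₂ = C_in[1 − (τ₁ e^(−t/τ₁) − τ₂ e^(−t/τ₂))/(τ₁ − τ₂)].
At t = 88.7: e^(−t/τ₁) = 0.0088427, e^(−t/τ₂) = 0.071063.
C₂ = 3.31·[1 − (18.760·0.0088427 − 33.545·0.071063)/(-14.785)] = 3.31·0.84999 = 2.8135 mol/L.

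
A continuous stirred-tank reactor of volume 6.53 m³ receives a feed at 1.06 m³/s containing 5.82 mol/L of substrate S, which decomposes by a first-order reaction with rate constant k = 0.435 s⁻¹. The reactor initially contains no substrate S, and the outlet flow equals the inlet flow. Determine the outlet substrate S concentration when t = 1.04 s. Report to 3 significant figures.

0.732 mol/L

V dC/dt = Q(C_in − C) − k V C.
This is linear with rate a = Q/V + k = 0.59733 s⁻¹.
C_ss = Q C_in/(Q + kV) = 1.5816 mol/L; C(t) = C_ss + (C₀ − C_ss) e^(−a t).
C(1.04) = 1.5816 + (-1.5816)·e^(−0.59733·1.04) = 1.5816 + (-1.5816)·0.53729 = 0.73184 mol/L.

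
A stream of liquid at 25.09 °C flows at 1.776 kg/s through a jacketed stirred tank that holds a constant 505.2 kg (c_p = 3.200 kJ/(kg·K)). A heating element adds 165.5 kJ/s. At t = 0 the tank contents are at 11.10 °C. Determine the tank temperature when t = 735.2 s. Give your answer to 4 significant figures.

50.96 °C

M c_p dT/dt = ṁ c_p (T_in − T) + Q̇.
τ = M/ṁ = 284.459 s; T_ss = T_in + Q̇/(ṁ c_p) = 25.09 + 165.5/(1.776·3.200) = 54.2109 °C.
Solution: T(t) = T_ss + (T₀ − T_ss) e^(−t/τ).
T(735.2) = 54.2109 + (-43.1109)·e^(−735.2/284.459) = 54.2109 + (-43.1109)·0.0754299 = 50.9591 °C.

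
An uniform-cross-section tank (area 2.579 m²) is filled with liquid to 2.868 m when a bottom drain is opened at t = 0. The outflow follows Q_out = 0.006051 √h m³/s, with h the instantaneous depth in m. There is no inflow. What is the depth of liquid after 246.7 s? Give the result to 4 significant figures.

1.972 m

A dh/dt = −Q_out = −0.006051 √h.
∫ h^(−1/2) dh = −(0.006051/A) ∫ dt, giving 2√h = 2√h₀ − (0.006051/A) t.
√h = √2.868 − 0.006051·246.7/(2·2.579) = 1.69352 − 0.289411 = 1.40411.
h = 1.40411² = 1.97151 m.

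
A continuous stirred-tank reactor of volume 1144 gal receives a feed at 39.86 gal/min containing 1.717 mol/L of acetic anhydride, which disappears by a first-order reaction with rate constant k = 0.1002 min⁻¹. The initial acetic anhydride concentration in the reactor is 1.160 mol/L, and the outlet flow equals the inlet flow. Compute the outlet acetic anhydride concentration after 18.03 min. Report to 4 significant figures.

Species balance: V dC/dt = Q C_in − Q C − k V C.
dC/dt = (Q/V) C_in − (Q/V + k) C; effective rate a = Q/V + k = 0.0348427 + 0.1002 = 0.135043 min⁻¹.
C_ss = Q C_in/(Q + kV) = 0.443007 mol/L; C(t) = C_ss + (C₀ − C_ss) e^(−a t).
C(18.03) = 0.443007 + (0.716993)·e^(−0.135043·18.03) = 0.443007 + (0.716993)·0.0876136 = 0.505825 mol/L.

0.5058 mol/L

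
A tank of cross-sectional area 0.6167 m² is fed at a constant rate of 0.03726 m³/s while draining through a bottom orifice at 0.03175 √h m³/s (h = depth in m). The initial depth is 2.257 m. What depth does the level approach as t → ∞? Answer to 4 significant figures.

1.377 m

Volume balance on the tank: A dh/dt = Q_in − 0.03175 √h. At steady state dh/dt = 0:
Q_in = 0.03175 √h_ss ⇒ √h_ss = 0.03726/0.03175 = 1.17354.
h_ss = 1.17354² = 1.37720 m. (Since h₀ = 2.257 m > h_ss, the level will fall toward this value.)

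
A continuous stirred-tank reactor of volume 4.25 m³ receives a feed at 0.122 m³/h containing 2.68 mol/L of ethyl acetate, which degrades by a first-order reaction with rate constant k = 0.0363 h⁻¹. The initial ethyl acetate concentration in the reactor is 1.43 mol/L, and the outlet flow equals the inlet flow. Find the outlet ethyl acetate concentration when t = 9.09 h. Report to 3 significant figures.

1.32 mol/L

Accumulation = in − out − consumed: V dC/dt = Q C_in − Q C − k V C.
This is linear with rate a = Q/V + k = 0.065006 h⁻¹.
C_ss = Q C_in/(Q + kV) = 1.1835 mol/L; C(t) = C_ss + (C₀ − C_ss) e^(−a t).
C(9.09) = 1.1835 + (0.24654)·e^(−0.065006·9.09) = 1.1835 + (0.24654)·0.55383 = 1.3200 mol/L.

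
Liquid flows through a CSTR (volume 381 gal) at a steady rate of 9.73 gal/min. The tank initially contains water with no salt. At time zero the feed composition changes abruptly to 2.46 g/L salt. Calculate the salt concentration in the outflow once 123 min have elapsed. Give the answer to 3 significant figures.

2.35 g/L

Mass balance on the solute (V constant): V dC/dt = Q(C_in − C).
Time constant τ = V/Q = 381/9.73 = 39.157 min.
C approaches C_in exponentially: C(t) = C_in + (C₀ − C_in) e^(−t/τ).
C(123) = 2.46 + (0 − 2.46)·e^(−123/39.157) = 2.46 + (-2.4600)·0.043232 = 2.3537 g/L.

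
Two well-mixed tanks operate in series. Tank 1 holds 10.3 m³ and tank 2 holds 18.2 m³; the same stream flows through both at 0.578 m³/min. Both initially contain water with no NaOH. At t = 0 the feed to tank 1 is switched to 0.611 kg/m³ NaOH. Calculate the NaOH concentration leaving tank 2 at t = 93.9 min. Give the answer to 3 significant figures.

0.544 kg/m³

Time constants: τᵢ = Vᵢ/Q for each well-mixed tank.
τ₁ = 10.3/0.578 = 17.820 min; τ₂ = 18.2/0.578 = 31.488 min.
Solving the cascade with C₁(0)=C₂(0)=0 gives C₂(t) = C_in[1 − (τ₁ e^(−t/τ₁) − τ₂ e^(−t/τ₂))/(τ₁ − τ₂)].
At t = 93.9: e^(−t/τ₁) = 0.0051470, e^(−t/τ₂) = 0.050686.
C₂ = 0.611·[1 − (17.820·0.0051470 − 31.488·0.050686)/(-13.668)] = 0.611·0.88994 = 0.54375 kg/m³.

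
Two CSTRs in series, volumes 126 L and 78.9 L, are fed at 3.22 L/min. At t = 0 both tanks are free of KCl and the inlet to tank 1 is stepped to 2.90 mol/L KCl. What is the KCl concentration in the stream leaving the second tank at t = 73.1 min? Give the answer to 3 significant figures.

1.95 mol/L

Time constants: τᵢ = Vᵢ/Q for each well-mixed tank.
τ₁ = 126/3.22 = 39.130 min; τ₂ = 78.9/3.22 = 24.503 min.
Tank 1: C₁ = C_in(1 − e^(−t/τ₁)). Tank 2 (τ₁ ≠ τ₂): C₂ = C_in[1 − (τ₁ e^(−t/τ₁) − τ₂ e^(−t/τ₂))/(τ₁ − τ₂)].
At t = 73.1: e^(−t/τ₁) = 0.15442, e^(−t/τ₂) = 0.050626.
C₂ = 2.90·[1 − (39.130·0.15442 − 24.503·0.050626)/(14.627)] = 2.90·0.67172 = 1.9480 mol/L.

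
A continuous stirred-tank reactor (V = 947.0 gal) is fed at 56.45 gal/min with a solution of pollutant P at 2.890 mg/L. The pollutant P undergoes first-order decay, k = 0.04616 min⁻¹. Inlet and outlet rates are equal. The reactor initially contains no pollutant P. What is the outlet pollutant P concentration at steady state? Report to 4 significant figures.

Accumulation = in − out − consumed: V dC/dt = Q C_in − Q C − k V C.
Steady state (dC/dt = 0): C_ss = Q C_in/(Q + kV) = C_in/(1 + kV/Q).
C_ss = 56.45·2.890/(56.45 + 0.04616·947.0) = 163.141/100.164 = 1.62874 mg/L.

1.629 mg/L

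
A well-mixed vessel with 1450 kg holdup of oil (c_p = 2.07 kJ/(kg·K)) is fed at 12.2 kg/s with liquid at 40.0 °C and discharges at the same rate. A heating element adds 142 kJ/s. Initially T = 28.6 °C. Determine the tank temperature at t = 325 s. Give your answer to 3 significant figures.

44.5 °C

M c_p dT/dt = ṁ c_p (T_in − T) + Q̇.
Rearrange: dT/dt = (T_ss − T)/τ with τ = M/ṁ = 118.85 s and T_ss = T_in + Q̇/(ṁ c_p) = 45.623 °C.
This is linear first-order; T(t) = T_ss + (T₀ − T_ss) e^(−t/τ).
T(325) = 45.623 + (-17.023)·e^(−325/118.85) = 45.623 + (-17.023)·0.064928 = 44.518 °C.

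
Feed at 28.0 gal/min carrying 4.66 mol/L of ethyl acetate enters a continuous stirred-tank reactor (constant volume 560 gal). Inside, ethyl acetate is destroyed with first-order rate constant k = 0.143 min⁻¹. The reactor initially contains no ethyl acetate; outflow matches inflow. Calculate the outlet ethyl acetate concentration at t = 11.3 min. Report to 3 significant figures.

1.07 mol/L

Accumulation = in − out − consumed: V dC/dt = Q C_in − Q C − k V C.
This is linear with rate a = Q/V + k = 0.19300 min⁻¹.
C_ss = Q C_in/(Q + kV) = 1.2073 mol/L; C(t) = C_ss + (C₀ − C_ss) e^(−a t).
C(11.3) = 1.2073 + (-1.2073)·e^(−0.19300·11.3) = 1.2073 + (-1.2073)·0.11294 = 1.0709 mol/L.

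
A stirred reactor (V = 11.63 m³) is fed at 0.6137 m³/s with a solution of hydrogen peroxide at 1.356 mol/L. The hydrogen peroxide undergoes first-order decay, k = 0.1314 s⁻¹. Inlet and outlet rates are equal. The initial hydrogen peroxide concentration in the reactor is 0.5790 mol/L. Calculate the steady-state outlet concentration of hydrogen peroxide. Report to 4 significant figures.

Species balance: V dC/dt = Q C_in − Q C − k V C.
Steady state (dC/dt = 0): C_ss = Q C_in/(Q + kV) = C_in/(1 + kV/Q).
C_ss = 0.6137·1.356/(0.6137 + 0.1314·11.63) = 0.832177/2.14188 = 0.388526 mol/L.

0.3885 mol/L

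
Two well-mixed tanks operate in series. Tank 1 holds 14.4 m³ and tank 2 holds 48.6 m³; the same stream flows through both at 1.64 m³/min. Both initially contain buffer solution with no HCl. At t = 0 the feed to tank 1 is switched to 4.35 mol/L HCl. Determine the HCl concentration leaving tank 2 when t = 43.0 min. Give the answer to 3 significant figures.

Time constants: τᵢ = Vᵢ/Q for each well-mixed tank.
τ₁ = 14.4/1.64 = 8.7805 min; τ₂ = 48.6/1.64 = 29.634 min.
Solving the cascade with C₁(0)=C₂(0)=0 gives C₂(t) = C_in[1 − (τ₁ e^(−t/τ₁) − τ₂ e^(−t/τ₂))/(τ₁ − τ₂)].
At t = 43.0: e^(−t/τ₁) = 0.0074673, e^(−t/τ₂) = 0.23433.
C₂ = 4.35·[1 − (8.7805·0.0074673 − 29.634·0.23433)/(-20.854)] = 4.35·0.67015 = 2.9152 mol/L.

2.92 mol/L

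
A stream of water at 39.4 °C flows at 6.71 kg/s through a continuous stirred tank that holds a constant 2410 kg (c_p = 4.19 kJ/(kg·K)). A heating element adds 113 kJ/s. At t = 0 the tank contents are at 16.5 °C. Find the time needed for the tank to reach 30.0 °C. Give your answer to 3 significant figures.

Unsteady energy balance on the tank contents: M c_p dT/dt = ṁ c_p (T_in − T) + 113.
τ = M/ṁ = 359.17 s; T_ss = T_in + Q̇/(ṁ c_p) = 43.419 °C.
T(t) = T_ss + (T₀ − T_ss) e^(−t/τ). Set T = 30.0:
e^(−t/τ) = (30.0 − 43.419)/(16.5 − 43.419) = 0.49850
t = −359.17 · ln(0.49850) = 250.03 s.

250 s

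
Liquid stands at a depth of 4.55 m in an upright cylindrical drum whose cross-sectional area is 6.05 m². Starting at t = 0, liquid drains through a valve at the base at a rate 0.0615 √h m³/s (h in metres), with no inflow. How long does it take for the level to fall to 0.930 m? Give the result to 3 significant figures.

230 s

Unsteady balance on liquid volume: A dh/dt = −0.0615 √h.
Separate and integrate: 2(√h − √h₀) = −(0.0615/A) t.
t = 2A(√h₀ − √h)/0.0615 = 2·6.05·(√4.55 − √0.930)/0.0615
  = 12.100 × (2.1331 − 0.96437) / 0.0615 = 229.94 s.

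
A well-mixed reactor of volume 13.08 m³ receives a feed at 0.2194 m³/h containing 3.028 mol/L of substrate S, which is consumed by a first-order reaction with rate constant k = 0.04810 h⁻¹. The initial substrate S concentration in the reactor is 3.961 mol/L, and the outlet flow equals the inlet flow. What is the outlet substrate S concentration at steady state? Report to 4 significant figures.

Species balance: V dC/dt = Q C_in − Q C − k V C.
Steady state (dC/dt = 0): C_ss = Q C_in/(Q + kV) = C_in/(1 + kV/Q).
C_ss = 0.2194·3.028/(0.2194 + 0.04810·13.08) = 0.664343/0.848548 = 0.782918 mol/L.

0.7829 mol/L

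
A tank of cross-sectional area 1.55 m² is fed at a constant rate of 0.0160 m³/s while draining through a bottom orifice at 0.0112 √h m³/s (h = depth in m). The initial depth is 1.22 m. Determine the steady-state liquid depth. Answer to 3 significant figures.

A dh/dt = Q_in − 0.0112 √h. Steady state requires inflow = outflow:
Q_in = 0.0112 √h_ss ⇒ √h_ss = 0.0160/0.0112 = 1.4286.
h_ss = 1.4286² = 2.0408 m. (Since h₀ = 1.22 m < h_ss, the level will rise toward this value.)

2.04 m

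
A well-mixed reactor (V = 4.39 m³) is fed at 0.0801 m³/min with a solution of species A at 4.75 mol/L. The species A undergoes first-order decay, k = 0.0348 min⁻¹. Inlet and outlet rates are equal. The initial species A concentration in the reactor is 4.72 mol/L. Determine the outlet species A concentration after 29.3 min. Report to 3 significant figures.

Accumulation = in − out − consumed: V dC/dt = Q C_in − Q C − k V C.
dC/dt = (Q/V) C_in − (Q/V + k) C; effective rate a = Q/V + k = 0.018246 + 0.0348 = 0.053046 min⁻¹.
C_ss = Q C_in/(Q + kV) = 1.6338 mol/L; C(t) = C_ss + (C₀ − C_ss) e^(−a t).
C(29.3) = 1.6338 + (3.0862)·e^(−0.053046·29.3) = 1.6338 + (3.0862)·0.21135 = 2.2861 mol/L.

2.29 mol/L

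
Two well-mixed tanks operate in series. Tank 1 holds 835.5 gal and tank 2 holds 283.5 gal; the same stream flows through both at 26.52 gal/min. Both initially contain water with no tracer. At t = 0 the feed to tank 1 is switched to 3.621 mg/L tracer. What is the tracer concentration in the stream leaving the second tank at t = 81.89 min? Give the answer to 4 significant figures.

Species balance on tank i: dCᵢ/dt = (Cᵢ₋₁ − Cᵢ)/τᵢ with τᵢ = Vᵢ/Q.
τ₁ = 835.5/26.52 = 31.5045 min; τ₂ = 283.5/26.52 = 10.6900 min.
Solving the cascade with C₁(0)=C₂(0)=0 gives C₂(t) = C_in[1 − (τ₁ e^(−t/τ₁) − τ₂ e^(−t/τ₂))/(τ₁ − τ₂)].
At t = 81.89: e^(−t/τ₁) = 0.0743249, e^(−t/τ₂) = 0.000471120.
C₂ = 3.621·[1 − (31.5045·0.0743249 − 10.6900·0.000471120)/(20.8145)] = 3.621·0.887745 = 3.21452 mg/L.

3.215 mg/L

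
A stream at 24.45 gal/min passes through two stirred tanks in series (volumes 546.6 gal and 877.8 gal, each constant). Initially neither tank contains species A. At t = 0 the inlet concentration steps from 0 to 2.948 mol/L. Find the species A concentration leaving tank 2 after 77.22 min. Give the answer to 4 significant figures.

Species balance on tank i: dCᵢ/dt = (Cᵢ₋₁ − Cᵢ)/τᵢ with τᵢ = Vᵢ/Q.
τ₁ = 546.6/24.45 = 22.3558 min; τ₂ = 877.8/24.45 = 35.9018 min.
Tank 1: C₁ = C_in(1 − e^(−t/τ₁)). Tank 2 (τ₁ ≠ τ₂): C₂ = C_in[1 − (τ₁ e^(−t/τ₁) − τ₂ e^(−t/τ₂))/(τ₁ − τ₂)].
At t = 77.22: e^(−t/τ₁) = 0.0316147, e^(−t/τ₂) = 0.116383.
C₂ = 2.948·[1 − (22.3558·0.0316147 − 35.9018·0.116383)/(-13.5460)] = 2.948·0.743717 = 2.19248 mol/L.

2.192 mol/L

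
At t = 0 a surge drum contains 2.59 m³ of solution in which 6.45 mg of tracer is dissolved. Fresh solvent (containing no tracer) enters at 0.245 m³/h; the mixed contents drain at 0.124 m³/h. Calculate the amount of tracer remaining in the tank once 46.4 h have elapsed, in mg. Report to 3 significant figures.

Total volume: dV/dt = Q_in − Q_out = 0.12100 m³/h, so V(t) = 2.59 + 0.12100 t and V(46.4) = 8.2044 m³.
No tracer enters, so dm/dt = −Q_out · (m/V).
dm/m = −Q_out dt/(V₀ + 0.12100 t); integrating gives ln(m/m₀) = −(Q_out/(Q_in−Q_out)) ln(V/V₀).
m = m₀ (V₀/V)^(Q_out/(Q_in−Q_out)) = 6.45 × (2.59/8.2044)^(1.0248) = 1.9788 mg.

1.98 mg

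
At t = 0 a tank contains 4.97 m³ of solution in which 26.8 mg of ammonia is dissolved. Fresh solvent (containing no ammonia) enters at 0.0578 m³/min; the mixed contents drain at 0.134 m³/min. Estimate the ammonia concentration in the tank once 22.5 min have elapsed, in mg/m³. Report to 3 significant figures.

3.91 mg/m³

Total volume: dV/dt = Q_in − Q_out = -0.076200 m³/min, so V(t) = 4.97 − 0.076200 t and V(22.5) = 3.2555 m³.
No ammonia enters, so dm/dt = −Q_out · (m/V).
Separate: dm/m = −Q_out dt/V(t) ⇒ ln(m/m₀) = −(Q_out/(Q_in−Q_out)) ln(V/V₀).
m = m₀ (V₀/V)^(Q_out/(Q_in−Q_out)) = 26.8 × (4.97/3.2555)^(-1.7585) = 12.736 mg.
C = m/V = 12.736/3.2555 = 3.9121 mg/m³.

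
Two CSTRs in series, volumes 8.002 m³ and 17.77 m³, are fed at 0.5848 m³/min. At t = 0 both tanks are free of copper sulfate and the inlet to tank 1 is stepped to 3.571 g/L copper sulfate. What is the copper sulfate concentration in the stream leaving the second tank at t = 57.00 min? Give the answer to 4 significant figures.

2.621 g/L

Time constants: τᵢ = Vᵢ/Q for each well-mixed tank.
τ₁ = 8.002/0.5848 = 13.6833 min; τ₂ = 17.77/0.5848 = 30.3865 min.
Tank 1: C₁ = C_in(1 − e^(−t/τ₁)). Tank 2 (τ₁ ≠ τ₂): C₂ = C_in[1 − (τ₁ e^(−t/τ₁) − τ₂ e^(−t/τ₂))/(τ₁ − τ₂)].
At t = 57.00: e^(−t/τ₁) = 0.0155195, e^(−t/τ₂) = 0.153227.
C₂ = 3.571·[1 − (13.6833·0.0155195 − 30.3865·0.153227)/(-16.7031)] = 3.571·0.733962 = 2.62098 g/L.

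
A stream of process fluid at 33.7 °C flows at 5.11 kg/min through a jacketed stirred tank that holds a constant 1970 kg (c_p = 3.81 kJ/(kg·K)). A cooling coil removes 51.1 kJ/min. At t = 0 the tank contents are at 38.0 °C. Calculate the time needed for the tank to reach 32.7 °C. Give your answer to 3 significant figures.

M c_p dT/dt = ṁ c_p (T_in − T) − Q̇.
τ = M/ṁ = 385.52 min; T_ss = T_in − Q̇/(ṁ c_p) = 31.075 °C.
T(t) = T_ss + (T₀ − T_ss) e^(−t/τ). Set T = 32.7:
e^(−t/τ) = (32.7 − 31.075)/(38.0 − 31.075) = 0.23462
t = −385.52 · ln(0.23462) = 558.92 min.

559 min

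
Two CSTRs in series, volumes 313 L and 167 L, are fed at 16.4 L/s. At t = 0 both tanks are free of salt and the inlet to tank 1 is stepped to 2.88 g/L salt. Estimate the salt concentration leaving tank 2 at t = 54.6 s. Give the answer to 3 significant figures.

Species balance on tank i: dCᵢ/dt = (Cᵢ₋₁ − Cᵢ)/τᵢ with τᵢ = Vᵢ/Q.
τ₁ = 313/16.4 = 19.085 s; τ₂ = 167/16.4 = 10.183 s.
Solving the cascade with C₁(0)=C₂(0)=0 gives C₂(t) = C_in[1 − (τ₁ e^(−t/τ₁) − τ₂ e^(−t/τ₂))/(τ₁ − τ₂)].
At t = 54.6: e^(−t/τ₁) = 0.057221, e^(−t/τ₂) = 0.0046919.
C₂ = 2.88·[1 − (19.085·0.057221 − 10.183·0.0046919)/(8.9024)] = 2.88·0.88269 = 2.5422 g/L.

2.54 g/L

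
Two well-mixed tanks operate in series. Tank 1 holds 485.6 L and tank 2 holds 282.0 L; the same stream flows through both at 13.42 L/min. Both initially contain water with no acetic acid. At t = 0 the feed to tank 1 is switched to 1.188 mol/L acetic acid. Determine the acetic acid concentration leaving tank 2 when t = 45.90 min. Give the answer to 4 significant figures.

0.5763 mol/L

Each tank obeys Vᵢ dCᵢ/dt = Q(Cᵢ₋₁ − Cᵢ), so τᵢ = Vᵢ/Q.
τ₁ = 485.6/13.42 = 36.1848 min; τ₂ = 282.0/13.42 = 21.0134 min.
Solving the cascade with C₁(0)=C₂(0)=0 gives C₂(t) = C_in[1 − (τ₁ e^(−t/τ₁) − τ₂ e^(−t/τ₂))/(τ₁ − τ₂)].
At t = 45.90: e^(−t/τ₁) = 0.281256, e^(−t/τ₂) = 0.112554.
C₂ = 1.188·[1 − (36.1848·0.281256 − 21.0134·0.112554)/(15.1714)] = 1.188·0.485080 = 0.576275 mol/L.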